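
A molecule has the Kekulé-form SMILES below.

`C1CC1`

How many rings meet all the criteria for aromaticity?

The SMILES encodes a three-membered saturated carbon ring.
The 3-membered ring has only sp³ atoms, so it is not fully conjugated — not aromatic (cyclopropane).

0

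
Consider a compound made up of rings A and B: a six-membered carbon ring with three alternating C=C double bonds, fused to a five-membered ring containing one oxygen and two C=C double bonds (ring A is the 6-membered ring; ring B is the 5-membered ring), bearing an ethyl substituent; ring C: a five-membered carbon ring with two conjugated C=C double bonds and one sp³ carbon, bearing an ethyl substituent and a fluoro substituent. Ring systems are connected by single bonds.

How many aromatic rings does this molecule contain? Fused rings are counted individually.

2

Rings A and B form a fused bicyclic system (with one oxygen) with 9 sp² atoms and 10 π electrons from ring double bonds plus a heteroatom lone pair. 10 = 4(2)+2, so the system is aromatic and both rings count as aromatic (benzofuran).
Ring C has one sp³ carbon, so it is not fully conjugated — not aromatic (cyclopentadiene).
Aromatic: A, B. Total: 2.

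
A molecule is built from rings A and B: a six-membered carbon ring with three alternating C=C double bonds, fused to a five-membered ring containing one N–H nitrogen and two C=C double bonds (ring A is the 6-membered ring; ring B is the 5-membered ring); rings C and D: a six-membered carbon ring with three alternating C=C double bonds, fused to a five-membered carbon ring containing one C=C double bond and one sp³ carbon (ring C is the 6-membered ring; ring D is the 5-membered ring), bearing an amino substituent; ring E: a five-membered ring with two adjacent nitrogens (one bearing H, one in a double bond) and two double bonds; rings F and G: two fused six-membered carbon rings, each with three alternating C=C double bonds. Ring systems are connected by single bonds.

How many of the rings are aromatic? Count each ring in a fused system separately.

6

Rings A and B form a fused bicyclic system (with one N–H) with 9 sp² atoms and 10 π electrons from ring double bonds plus a heteroatom lone pair. 10 = 4(2)+2, so the system is aromatic and both rings count as aromatic (indole).
Ring C is fully conjugated (every ring atom contributes a p orbital); 3 ring double bonds give 6 π electrons. 6 = 4(1)+2, so ring C is aromatic (benzene ring).
Ring D has one sp³ carbon, so it is not fully conjugated — not aromatic (cyclopentene ring).
Ring E is fully conjugated (every ring atom contributes a p orbital); 2 ring double bonds (4 π electrons) plus a heteroatom lone pair (2) give 6 π electrons. That satisfies 4n+2 with n=1, so ring E is aromatic (pyrazole).
Rings F and G form a fused bicyclic system with 10 sp² atoms and 10 π electrons from ring double bonds. 10 = 4(2)+2, so the system is aromatic and both rings count as aromatic (naphthalene).
Aromatic: A, B, C, E, F, G. Total: 6.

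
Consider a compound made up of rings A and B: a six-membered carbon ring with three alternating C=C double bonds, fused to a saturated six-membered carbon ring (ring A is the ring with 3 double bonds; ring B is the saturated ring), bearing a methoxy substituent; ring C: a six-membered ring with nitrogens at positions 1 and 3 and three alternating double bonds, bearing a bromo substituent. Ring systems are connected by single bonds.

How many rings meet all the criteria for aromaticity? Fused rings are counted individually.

Ring A is planar and fully conjugated; 3 ring double bonds give 6 π electrons. Since 6 = 4n+2 (n=1), ring A is aromatic (benzene ring).
Ring B has four sp³ carbons, so it is not fully conjugated — not aromatic (cyclohexane ring).
Ring C is planar and fully conjugated; 3 ring double bonds give 6 π electrons. Since 6 = 4n+2 (n=1), ring C is aromatic (pyrimidine).
Aromatic: A, C. Total: 2.

2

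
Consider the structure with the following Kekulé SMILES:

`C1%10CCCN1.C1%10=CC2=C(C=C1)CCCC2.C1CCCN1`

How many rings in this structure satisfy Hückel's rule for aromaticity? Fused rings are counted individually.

The SMILES encodes a five-membered saturated ring of four carbons and one N–H nitrogen; a six-membered carbon ring with three alternating C=C double bonds, fused to a saturated six-membered carbon ring; a five-membered saturated ring of four carbons and one N–H nitrogen.
The 5-membered ring with one N–H has only sp³ atoms, so it is not fully conjugated — not aromatic (pyrrolidine).
The 6-membered ring is fully conjugated (every ring atom contributes a p orbital); 3 ring double bonds give 6 π electrons. 6 = 4(1)+2, so it is aromatic (benzene ring).
The second 6-membered ring has four sp³ carbons, so it is not fully conjugated — not aromatic (cyclohexane ring).
The second 5-membered ring with one N–H has only sp³ atoms, so it is not fully conjugated — not aromatic (pyrrolidine).
1 of the 4 rings is aromatic. Total: 1.

1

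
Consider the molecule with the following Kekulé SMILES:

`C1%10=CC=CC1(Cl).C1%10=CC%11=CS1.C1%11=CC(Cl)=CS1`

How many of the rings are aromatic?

The SMILES encodes a five-membered carbon ring with two conjugated C=C double bonds and one sp³ carbon; a five-membered ring of four carbons and one sulfur, with two C=C double bonds; a five-membered ring of four carbons and one sulfur, with two C=C double bonds.
The 5-membered ring has one sp³ carbon, so it is not fully conjugated — not aromatic (cyclopentadiene).
The 5-membered ring with one sulfur is fully conjugated (every ring atom contributes a p orbital); 2 ring double bonds (4 π electrons) plus a heteroatom lone pair (2) give 6 π electrons. That satisfies 4n+2 with n=1, so it is aromatic (thiophene).
The second 5-membered ring with one sulfur has a continuous p-orbital overlap around the ring; 2 ring double bonds (4 π electrons) plus a heteroatom lone pair (2) give 6 π electrons. 6 = 4(1)+2, so it is aromatic (thiophene).
2 of the 3 rings are aromatic. Total: 2.

2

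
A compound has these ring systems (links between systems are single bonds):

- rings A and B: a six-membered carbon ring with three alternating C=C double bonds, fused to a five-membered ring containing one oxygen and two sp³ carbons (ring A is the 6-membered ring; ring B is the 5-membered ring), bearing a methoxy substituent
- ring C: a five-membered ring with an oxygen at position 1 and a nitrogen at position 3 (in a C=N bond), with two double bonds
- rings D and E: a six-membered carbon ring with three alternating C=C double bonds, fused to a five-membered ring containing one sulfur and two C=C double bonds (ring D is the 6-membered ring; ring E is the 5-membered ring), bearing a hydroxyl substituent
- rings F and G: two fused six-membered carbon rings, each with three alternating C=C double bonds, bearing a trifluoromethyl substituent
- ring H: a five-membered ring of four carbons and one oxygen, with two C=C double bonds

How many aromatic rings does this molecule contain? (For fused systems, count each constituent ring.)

7

Ring A is planar and fully conjugated; 3 ring double bonds give 6 π electrons. That satisfies 4n+2 with n=1, so ring A is aromatic (benzene ring).
Ring B has two sp³ carbons, so it is not fully conjugated — not aromatic (oxolane ring).
Ring C is fully conjugated (every ring atom contributes a p orbital); 2 ring double bonds (4 π electrons) plus a heteroatom lone pair (2) give 6 π electrons. 6 = 4(1)+2, so ring C is aromatic (oxazole).
Rings D and E form a fused bicyclic system (with one sulfur) with 9 sp² atoms and 10 π electrons from ring double bonds plus a heteroatom lone pair. 10 = 4(2)+2, so the system is aromatic and both rings count as aromatic (benzothiophene).
Rings F and G form a fused bicyclic system with 10 sp² atoms and 10 π electrons from ring double bonds. 10 = 4(2)+2, so the system is aromatic and both rings count as aromatic (naphthalene).
Ring H is fully conjugated (every ring atom contributes a p orbital); 2 ring double bonds (4 π electrons) plus a heteroatom lone pair (2) give 6 π electrons. 6 = 4(1)+2, so ring H is aromatic (furan).
Aromatic: A, C, D, E, F, G, H. Total: 7.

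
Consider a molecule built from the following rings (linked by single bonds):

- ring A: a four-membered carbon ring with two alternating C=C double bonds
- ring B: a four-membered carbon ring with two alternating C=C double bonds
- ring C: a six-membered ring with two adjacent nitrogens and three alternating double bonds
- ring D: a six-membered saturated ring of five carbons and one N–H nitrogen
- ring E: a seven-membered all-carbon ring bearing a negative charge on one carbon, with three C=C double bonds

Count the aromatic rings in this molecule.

Ring A has only sp² ring atoms; a planar conformation would have a fully conjugated π system of 4 electrons. But 4 = 4(1), which is 4n not 4n+2, so ring A is not aromatic (cyclobutadiene) — cyclobutadiene is antiaromatic and distorts to a rectangle.
Ring B has only sp² ring atoms; a planar conformation would have a fully conjugated π system of 4 electrons. But 4 = 4(1), which is 4n not 4n+2, so ring B is not aromatic (cyclobutadiene) — cyclobutadiene is antiaromatic and distorts to a rectangle.
Ring C is planar and fully conjugated; 3 ring double bonds give 6 π electrons. Since 6 = 4n+2 (n=1), ring C is aromatic (pyridazine).
Ring D has only sp³ atoms, so it is not fully conjugated — not aromatic (piperidine).
Ring E has only sp² ring atoms; a planar conformation would have a fully conjugated π system of 8 electrons. But 8 = 4(2), which is 4n not 4n+2, so ring E is not aromatic (cycloheptatrienyl anion).
Aromatic: C. Total: 1.

1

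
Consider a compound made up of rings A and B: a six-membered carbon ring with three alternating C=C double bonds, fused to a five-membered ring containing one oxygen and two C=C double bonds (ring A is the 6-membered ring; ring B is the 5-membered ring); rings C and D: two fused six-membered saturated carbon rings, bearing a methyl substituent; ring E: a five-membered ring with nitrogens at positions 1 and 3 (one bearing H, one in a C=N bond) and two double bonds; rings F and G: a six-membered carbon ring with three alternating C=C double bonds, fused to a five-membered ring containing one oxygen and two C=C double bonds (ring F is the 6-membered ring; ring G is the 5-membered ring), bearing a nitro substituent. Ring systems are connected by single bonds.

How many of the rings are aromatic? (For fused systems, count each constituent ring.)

Rings A and B form a fused bicyclic system (with one oxygen) with 9 sp² atoms and 10 π electrons from ring double bonds plus a heteroatom lone pair. 10 = 4(2)+2, so the system is aromatic and both rings count as aromatic (benzofuran).
Ring C has only sp³ atoms, so it is not fully conjugated — not aromatic (cyclohexane ring).
Ring D has only sp³ atoms, so it is not fully conjugated — not aromatic (cyclohexane ring).
Ring E has a continuous p-orbital overlap around the ring; 2 ring double bonds (4 π electrons) plus a heteroatom lone pair (2) give 6 π electrons. That satisfies 4n+2 with n=1, so ring E is aromatic (imidazole).
Rings F and G form a fused bicyclic system (with one oxygen) with 9 sp² atoms and 10 π electrons from ring double bonds plus a heteroatom lone pair. 10 = 4(2)+2, so the system is aromatic and both rings count as aromatic (benzofuran).
Aromatic: A, B, E, F, G. Total: 5.

5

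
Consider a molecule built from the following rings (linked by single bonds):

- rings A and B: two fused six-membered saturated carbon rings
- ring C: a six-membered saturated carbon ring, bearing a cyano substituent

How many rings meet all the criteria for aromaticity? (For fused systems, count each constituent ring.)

Ring A has only sp³ atoms, so it is not fully conjugated — not aromatic (cyclohexane ring).
Ring B has only sp³ atoms, so it is not fully conjugated — not aromatic (cyclohexane ring).
Ring C has only sp³ atoms, so it is not fully conjugated — not aromatic (cyclohexane).
No ring is aromatic. Total: 0.

0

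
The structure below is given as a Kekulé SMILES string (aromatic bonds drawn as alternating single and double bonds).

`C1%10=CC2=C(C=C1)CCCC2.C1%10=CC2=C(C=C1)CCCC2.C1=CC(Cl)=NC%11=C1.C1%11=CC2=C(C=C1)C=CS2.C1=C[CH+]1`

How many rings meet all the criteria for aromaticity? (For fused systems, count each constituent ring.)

6

The SMILES encodes a six-membered carbon ring with three alternating C=C double bonds, fused to a saturated six-membered carbon ring; a six-membered carbon ring with three alternating C=C double bonds, fused to a saturated six-membered carbon ring; a six-membered ring of five carbons and one nitrogen with three alternating double bonds; a six-membered carbon ring with three alternating C=C double bonds, fused to a five-membered ring containing one sulfur and two C=C double bonds; a three-membered all-carbon ring bearing a positive charge on one carbon, with one C=C double bond.
The 6-membered ring is fully conjugated (every ring atom contributes a p orbital); 3 ring double bonds give 6 π electrons. Since 6 = 4n+2 (n=1), it is aromatic (benzene ring).
The second 6-membered ring has four sp³ carbons, so it is not fully conjugated — not aromatic (cyclohexane ring).
The third 6-membered ring is planar and fully conjugated; 3 ring double bonds give 6 π electrons. 6 = 4(1)+2, so it is aromatic (benzene ring).
The fourth 6-membered ring has four sp³ carbons, so it is not fully conjugated — not aromatic (cyclohexane ring).
The 6-membered ring with one nitrogen is planar and fully conjugated; 3 ring double bonds give 6 π electrons. 6 = 4(1)+2, so it is aromatic (pyridine).
The fused 6/5-membered bicyclic (with one sulfur) is a single π system with 9 sp² atoms and 10 π electrons from ring double bonds plus a heteroatom lone pair. 10 = 4(2)+2, so the system is aromatic and both rings count as aromatic (benzothiophene).
The 3-membered ring is fully conjugated (every ring atom contributes a p orbital); 1 ring double bond (2 π electrons) plus the carbocation's empty p orbital (0, but keeps the ring conjugated) give 2 π electrons. 2 = 4(0)+2, so it is aromatic (cyclopropenyl cation).
6 of the 8 rings are aromatic. Total: 6.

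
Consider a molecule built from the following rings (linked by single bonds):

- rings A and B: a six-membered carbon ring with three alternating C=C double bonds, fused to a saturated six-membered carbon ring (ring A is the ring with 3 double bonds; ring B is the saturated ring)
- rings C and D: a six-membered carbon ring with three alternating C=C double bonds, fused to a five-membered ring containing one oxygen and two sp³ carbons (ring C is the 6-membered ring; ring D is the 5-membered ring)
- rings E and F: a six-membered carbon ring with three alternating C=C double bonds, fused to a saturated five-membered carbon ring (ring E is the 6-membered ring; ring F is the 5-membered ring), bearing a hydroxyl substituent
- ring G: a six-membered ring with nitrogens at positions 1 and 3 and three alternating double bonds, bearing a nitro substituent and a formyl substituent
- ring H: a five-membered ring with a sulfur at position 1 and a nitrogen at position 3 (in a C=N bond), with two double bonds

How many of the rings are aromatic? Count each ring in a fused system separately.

Ring A is fully conjugated (every ring atom contributes a p orbital); 3 ring double bonds give 6 π electrons. That satisfies 4n+2 with n=1, so ring A is aromatic (benzene ring).
Ring B has four sp³ carbons, so it is not fully conjugated — not aromatic (cyclohexane ring).
Ring C has a continuous p-orbital overlap around the ring; 3 ring double bonds give 6 π electrons. That satisfies 4n+2 with n=1, so ring C is aromatic (benzene ring).
Ring D has two sp³ carbons, so it is not fully conjugated — not aromatic (oxolane ring).
Ring E is planar and fully conjugated; 3 ring double bonds give 6 π electrons. 6 = 4(1)+2, so ring E is aromatic (benzene ring).
Ring F has three sp³ carbons, so it is not fully conjugated — not aromatic (cyclopentane ring).
Ring G is fully conjugated (every ring atom contributes a p orbital); 3 ring double bonds give 6 π electrons. Since 6 = 4n+2 (n=1), ring G is aromatic (pyrimidine).
Ring H is planar and fully conjugated; 2 ring double bonds (4 π electrons) plus a heteroatom lone pair (2) give 6 π electrons. Since 6 = 4n+2 (n=1), ring H is aromatic (thiazole).
Aromatic: A, C, E, G, H. Total: 5.

5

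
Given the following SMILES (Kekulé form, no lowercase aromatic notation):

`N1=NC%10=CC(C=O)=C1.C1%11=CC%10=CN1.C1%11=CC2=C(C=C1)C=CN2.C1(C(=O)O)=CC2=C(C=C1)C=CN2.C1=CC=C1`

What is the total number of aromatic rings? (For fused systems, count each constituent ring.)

The SMILES encodes a six-membered ring with two adjacent nitrogens and three alternating double bonds; a five-membered ring of four carbons and one nitrogen bearing a hydrogen, with two C=C double bonds; a six-membered carbon ring with three alternating C=C double bonds, fused to a five-membered ring containing one N–H nitrogen and two C=C double bonds; a six-membered carbon ring with three alternating C=C double bonds, fused to a five-membered ring containing one N–H nitrogen and two C=C double bonds; a four-membered carbon ring with two alternating C=C double bonds.
The 6-membered ring with two nitrogens (1,2) is planar and fully conjugated; 3 ring double bonds give 6 π electrons. 6 = 4(1)+2, so it is aromatic (pyridazine).
The 5-membered ring with one N–H is fully conjugated (every ring atom contributes a p orbital); 2 ring double bonds (4 π electrons) plus a heteroatom lone pair (2) give 6 π electrons. Since 6 = 4n+2 (n=1), it is aromatic (pyrrole).
The fused 6/5-membered bicyclic (with one N–H) is a single π system with 9 sp² atoms and 10 π electrons from ring double bonds plus a heteroatom lone pair. 10 = 4(2)+2, so the system is aromatic and both rings count as aromatic (indole).
The fused 6/5-membered bicyclic (with one N–H) is a single π system with 9 sp² atoms and 10 π electrons from ring double bonds plus a heteroatom lone pair. 10 = 4(2)+2, so the system is aromatic and both rings count as aromatic (indole).
The 4-membered ring has only sp² ring atoms; a planar conformation would have a fully conjugated π system of 4 electrons. But 4 = 4(1), which is 4n not 4n+2, so it is not aromatic (cyclobutadiene) — cyclobutadiene is antiaromatic and distorts to a rectangle.
6 of the 7 rings are aromatic. Total: 6.

6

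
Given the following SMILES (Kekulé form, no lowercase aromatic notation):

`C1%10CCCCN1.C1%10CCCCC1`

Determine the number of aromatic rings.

The SMILES encodes a six-membered saturated ring of five carbons and one N–H nitrogen; a six-membered saturated carbon ring.
The 6-membered ring with one N–H has only sp³ atoms, so it is not fully conjugated — not aromatic (piperidine).
The 6-membered ring has only sp³ atoms, so it is not fully conjugated — not aromatic (cyclohexane).
None of the rings are aromatic. Total: 0.

0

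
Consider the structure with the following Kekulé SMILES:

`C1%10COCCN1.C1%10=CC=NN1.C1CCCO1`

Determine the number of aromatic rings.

The SMILES encodes a six-membered saturated ring with an oxygen and an N–H nitrogen at positions 1 and 4; a five-membered ring with two adjacent nitrogens (one bearing H, one in a double bond) and two double bonds; a five-membered saturated ring of four carbons and one oxygen.
The 6-membered ring with one oxygen and one N–H (1,4) has only sp³ atoms, so it is not fully conjugated — not aromatic (morpholine).
The 5-membered ring with two adjacent nitrogens (one N–H, one =N–) has a continuous p-orbital overlap around the ring; 2 ring double bonds (4 π electrons) plus a heteroatom lone pair (2) give 6 π electrons. That satisfies 4n+2 with n=1, so it is aromatic (pyrazole).
The 5-membered ring with one oxygen has only sp³ atoms, so it is not fully conjugated — not aromatic (tetrahydrofuran).
1 of the 3 rings is aromatic. Total: 1.

1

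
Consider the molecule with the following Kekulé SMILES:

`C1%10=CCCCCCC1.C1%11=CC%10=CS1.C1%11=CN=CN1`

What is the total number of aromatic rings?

The SMILES encodes an eight-membered carbon ring with one C=C double bond; a five-membered ring of four carbons and one sulfur, with two C=C double bonds; a five-membered ring with nitrogens at positions 1 and 3 (one bearing H, one in a C=N bond) and two double bonds.
The 8-membered ring has six sp³ carbons, so it is not fully conjugated — not aromatic (cyclooctene).
The 5-membered ring with one sulfur is fully conjugated (every ring atom contributes a p orbital); 2 ring double bonds (4 π electrons) plus a heteroatom lone pair (2) give 6 π electrons. Since 6 = 4n+2 (n=1), it is aromatic (thiophene).
The 5-membered ring with two nitrogens (one N–H, one =N–) is fully conjugated (every ring atom contributes a p orbital); 2 ring double bonds (4 π electrons) plus a heteroatom lone pair (2) give 6 π electrons. 6 = 4(1)+2, so it is aromatic (imidazole).
2 of the 3 rings are aromatic. Total: 2.

2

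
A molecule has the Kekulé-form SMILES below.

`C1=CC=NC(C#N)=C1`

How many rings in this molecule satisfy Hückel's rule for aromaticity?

The SMILES encodes a six-membered ring of five carbons and one nitrogen with three alternating double bonds.
The 6-membered ring with one nitrogen is fully conjugated (every ring atom contributes a p orbital); 3 ring double bonds give 6 π electrons. Since 6 = 4n+2 (n=1), it is aromatic (pyridine).

1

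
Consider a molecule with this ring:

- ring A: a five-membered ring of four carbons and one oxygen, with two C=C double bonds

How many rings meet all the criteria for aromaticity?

1

Ring A is planar and fully conjugated; 2 ring double bonds (4 π electrons) plus a heteroatom lone pair (2) give 6 π electrons. That satisfies 4n+2 with n=1, so ring A is aromatic (furan).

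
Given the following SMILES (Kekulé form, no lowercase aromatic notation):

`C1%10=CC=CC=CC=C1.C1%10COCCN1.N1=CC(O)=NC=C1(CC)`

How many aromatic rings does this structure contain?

1

The SMILES encodes an eight-membered carbon ring with four alternating C=C double bonds; a six-membered saturated ring with an oxygen and an N–H nitrogen at positions 1 and 4; a six-membered ring with nitrogens at positions 1 and 4 and three alternating double bonds.
The 8-membered ring has only sp² ring atoms; a planar conformation would have a fully conjugated π system of 8 electrons. But 8 = 4(2), which is 4n not 4n+2, so it is not aromatic (cyclooctatetraene) — cyclooctatetraene distorts into a non-planar tub to avoid antiaromaticity.
The 6-membered ring with one oxygen and one N–H (1,4) has only sp³ atoms, so it is not fully conjugated — not aromatic (morpholine).
The 6-membered ring with two nitrogens (1,4) is planar and fully conjugated; 3 ring double bonds give 6 π electrons. That satisfies 4n+2 with n=1, so it is aromatic (pyrazine).
1 of the 3 rings is aromatic. Total: 1.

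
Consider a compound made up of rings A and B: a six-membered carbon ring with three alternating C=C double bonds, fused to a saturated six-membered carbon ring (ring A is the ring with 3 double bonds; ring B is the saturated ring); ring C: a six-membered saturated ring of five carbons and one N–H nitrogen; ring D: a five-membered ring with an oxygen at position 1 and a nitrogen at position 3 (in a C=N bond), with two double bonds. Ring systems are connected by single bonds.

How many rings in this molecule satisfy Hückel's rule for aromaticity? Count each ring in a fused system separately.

2

Ring A is planar and fully conjugated; 3 ring double bonds give 6 π electrons. That satisfies 4n+2 with n=1, so ring A is aromatic (benzene ring).
Ring B has four sp³ carbons, so it is not fully conjugated — not aromatic (cyclohexane ring).
Ring C has only sp³ atoms, so it is not fully conjugated — not aromatic (piperidine).
Ring D has a continuous p-orbital overlap around the ring; 2 ring double bonds (4 π electrons) plus a heteroatom lone pair (2) give 6 π electrons. That satisfies 4n+2 with n=1, so ring D is aromatic (oxazole).
Aromatic: A, D. Total: 2.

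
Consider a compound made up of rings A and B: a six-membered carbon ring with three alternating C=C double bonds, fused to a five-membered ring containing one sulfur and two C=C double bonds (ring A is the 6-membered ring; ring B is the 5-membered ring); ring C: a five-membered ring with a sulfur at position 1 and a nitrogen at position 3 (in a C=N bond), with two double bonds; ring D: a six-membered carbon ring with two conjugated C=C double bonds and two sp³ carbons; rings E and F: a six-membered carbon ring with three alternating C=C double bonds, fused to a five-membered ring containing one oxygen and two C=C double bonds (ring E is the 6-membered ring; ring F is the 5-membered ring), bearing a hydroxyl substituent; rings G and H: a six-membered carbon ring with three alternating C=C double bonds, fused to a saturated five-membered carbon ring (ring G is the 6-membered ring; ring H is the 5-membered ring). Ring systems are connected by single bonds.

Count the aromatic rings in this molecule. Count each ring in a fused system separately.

6

Rings A and B form a fused bicyclic system (with one sulfur) with 9 sp² atoms and 10 π electrons from ring double bonds plus a heteroatom lone pair. 10 = 4(2)+2, so the system is aromatic and both rings count as aromatic (benzothiophene).
Ring C has a continuous p-orbital overlap around the ring; 2 ring double bonds (4 π electrons) plus a heteroatom lone pair (2) give 6 π electrons. 6 = 4(1)+2, so ring C is aromatic (thiazole).
Ring D has two sp³ carbons, so it is not fully conjugated — not aromatic (1,3-cyclohexadiene).
Rings E and F form a fused bicyclic system (with one oxygen) with 9 sp² atoms and 10 π electrons from ring double bonds plus a heteroatom lone pair. 10 = 4(2)+2, so the system is aromatic and both rings count as aromatic (benzofuran).
Ring G is fully conjugated (every ring atom contributes a p orbital); 3 ring double bonds give 6 π electrons. That satisfies 4n+2 with n=1, so ring G is aromatic (benzene ring).
Ring H has three sp³ carbons, so it is not fully conjugated — not aromatic (cyclopentane ring).
Aromatic: A, B, C, E, F, G. Total: 6.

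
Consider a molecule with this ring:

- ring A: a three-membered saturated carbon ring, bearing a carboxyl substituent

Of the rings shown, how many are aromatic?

Ring A has only sp³ atoms, so it is not fully conjugated — not aromatic (cyclopropane).

0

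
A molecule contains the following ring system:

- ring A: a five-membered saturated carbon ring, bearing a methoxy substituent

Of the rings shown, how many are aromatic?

0

Ring A has only sp³ atoms, so it is not fully conjugated — not aromatic (cyclopentane).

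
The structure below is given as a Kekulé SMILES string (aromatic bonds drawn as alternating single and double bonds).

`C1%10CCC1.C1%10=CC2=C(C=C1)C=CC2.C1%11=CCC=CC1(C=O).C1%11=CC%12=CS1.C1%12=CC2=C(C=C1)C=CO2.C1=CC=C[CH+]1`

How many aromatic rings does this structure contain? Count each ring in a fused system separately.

The SMILES encodes a four-membered saturated carbon ring; a six-membered carbon ring with three alternating C=C double bonds, fused to a five-membered carbon ring containing one C=C double bond and one sp³ carbon; a six-membered carbon ring with two isolated C=C double bonds and two sp³ carbons; a five-membered ring of four carbons and one sulfur, with two C=C double bonds; a six-membered carbon ring with three alternating C=C double bonds, fused to a five-membered ring containing one oxygen and two C=C double bonds; a five-membered all-carbon ring bearing a positive charge on one carbon, with two C=C double bonds.
The 4-membered ring has only sp³ atoms, so it is not fully conjugated — not aromatic (cyclobutane).
The 6-membered ring has a continuous p-orbital overlap around the ring; 3 ring double bonds give 6 π electrons. Since 6 = 4n+2 (n=1), it is aromatic (benzene ring).
The 5-membered ring has one sp³ carbon, so it is not fully conjugated — not aromatic (cyclopentene ring).
The second 6-membered ring has two sp³ carbons, so it is not fully conjugated — not aromatic (1,4-cyclohexadiene).
The 5-membered ring with one sulfur is fully conjugated (every ring atom contributes a p orbital); 2 ring double bonds (4 π electrons) plus a heteroatom lone pair (2) give 6 π electrons. 6 = 4(1)+2, so it is aromatic (thiophene).
The fused 6/5-membered bicyclic (with one oxygen) is a single π system with 9 sp² atoms and 10 π electrons from ring double bonds plus a heteroatom lone pair. 10 = 4(2)+2, so the system is aromatic and both rings count as aromatic (benzofuran).
The second 5-membered ring has only sp² ring atoms; a planar conformation would have a fully conjugated π system of 4 electrons. But 4 = 4(1), which is 4n not 4n+2, so it is not aromatic (cyclopentadienyl cation).
4 of the 8 rings are aromatic. Total: 4.

4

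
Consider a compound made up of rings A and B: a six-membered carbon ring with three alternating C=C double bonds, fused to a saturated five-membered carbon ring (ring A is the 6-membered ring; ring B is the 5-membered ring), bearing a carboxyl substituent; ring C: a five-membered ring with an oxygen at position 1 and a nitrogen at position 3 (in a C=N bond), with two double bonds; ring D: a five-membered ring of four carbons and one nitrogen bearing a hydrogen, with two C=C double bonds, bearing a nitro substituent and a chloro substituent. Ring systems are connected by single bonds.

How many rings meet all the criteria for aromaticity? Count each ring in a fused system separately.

3

Ring A is fully conjugated (every ring atom contributes a p orbital); 3 ring double bonds give 6 π electrons. That satisfies 4n+2 with n=1, so ring A is aromatic (benzene ring).
Ring B has three sp³ carbons, so it is not fully conjugated — not aromatic (cyclopentane ring).
Ring C is fully conjugated (every ring atom contributes a p orbital); 2 ring double bonds (4 π electrons) plus a heteroatom lone pair (2) give 6 π electrons. 6 = 4(1)+2, so ring C is aromatic (oxazole).
Ring D has a continuous p-orbital overlap around the ring; 2 ring double bonds (4 π electrons) plus a heteroatom lone pair (2) give 6 π electrons. That satisfies 4n+2 with n=1, so ring D is aromatic (pyrrole).
Aromatic: A, C, D. Total: 3.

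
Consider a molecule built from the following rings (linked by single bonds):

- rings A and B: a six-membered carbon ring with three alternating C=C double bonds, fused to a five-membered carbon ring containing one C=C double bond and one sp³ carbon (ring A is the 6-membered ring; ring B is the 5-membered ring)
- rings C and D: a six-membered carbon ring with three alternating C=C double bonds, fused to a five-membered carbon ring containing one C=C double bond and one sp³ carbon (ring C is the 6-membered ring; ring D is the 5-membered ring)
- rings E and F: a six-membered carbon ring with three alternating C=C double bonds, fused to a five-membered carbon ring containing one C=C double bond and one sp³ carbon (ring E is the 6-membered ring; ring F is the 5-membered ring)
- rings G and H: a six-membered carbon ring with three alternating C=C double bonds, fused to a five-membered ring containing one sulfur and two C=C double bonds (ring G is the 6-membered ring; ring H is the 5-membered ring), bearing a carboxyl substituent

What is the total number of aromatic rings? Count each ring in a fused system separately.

5

Ring A has a continuous p-orbital overlap around the ring; 3 ring double bonds give 6 π electrons. Since 6 = 4n+2 (n=1), ring A is aromatic (benzene ring).
Ring B has one sp³ carbon, so it is not fully conjugated — not aromatic (cyclopentene ring).
Ring C is fully conjugated (every ring atom contributes a p orbital); 3 ring double bonds give 6 π electrons. 6 = 4(1)+2, so ring C is aromatic (benzene ring).
Ring D has one sp³ carbon, so it is not fully conjugated — not aromatic (cyclopentene ring).
Ring E has a continuous p-orbital overlap around the ring; 3 ring double bonds give 6 π electrons. Since 6 = 4n+2 (n=1), ring E is aromatic (benzene ring).
Ring F has one sp³ carbon, so it is not fully conjugated — not aromatic (cyclopentene ring).
Rings G and H form a fused bicyclic system (with one sulfur) with 9 sp² atoms and 10 π electrons from ring double bonds plus a heteroatom lone pair. 10 = 4(2)+2, so the system is aromatic and both rings count as aromatic (benzothiophene).
Aromatic: A, C, E, G, H. Total: 5.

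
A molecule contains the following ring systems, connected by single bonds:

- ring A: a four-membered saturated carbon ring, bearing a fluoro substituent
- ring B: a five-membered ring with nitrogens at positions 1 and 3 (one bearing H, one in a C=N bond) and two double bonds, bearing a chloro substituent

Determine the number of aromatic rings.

Ring A has only sp³ atoms, so it is not fully conjugated — not aromatic (cyclobutane).
Ring B is fully conjugated (every ring atom contributes a p orbital); 2 ring double bonds (4 π electrons) plus a heteroatom lone pair (2) give 6 π electrons. Since 6 = 4n+2 (n=1), ring B is aromatic (imidazole).
Aromatic: B. Total: 1.

1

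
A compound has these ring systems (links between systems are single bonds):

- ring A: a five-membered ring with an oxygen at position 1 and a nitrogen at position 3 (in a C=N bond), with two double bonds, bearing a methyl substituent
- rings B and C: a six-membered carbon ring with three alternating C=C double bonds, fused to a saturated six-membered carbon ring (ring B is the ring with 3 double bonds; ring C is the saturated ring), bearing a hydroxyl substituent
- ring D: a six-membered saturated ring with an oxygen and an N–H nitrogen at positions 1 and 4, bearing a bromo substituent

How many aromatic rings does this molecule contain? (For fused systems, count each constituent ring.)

2

Ring A is planar and fully conjugated; 2 ring double bonds (4 π electrons) plus a heteroatom lone pair (2) give 6 π electrons. That satisfies 4n+2 with n=1, so ring A is aromatic (oxazole).
Ring B is fully conjugated (every ring atom contributes a p orbital); 3 ring double bonds give 6 π electrons. 6 = 4(1)+2, so ring B is aromatic (benzene ring).
Ring C has four sp³ carbons, so it is not fully conjugated — not aromatic (cyclohexane ring).
Ring D has only sp³ atoms, so it is not fully conjugated — not aromatic (morpholine).
Aromatic: A, B. Total: 2.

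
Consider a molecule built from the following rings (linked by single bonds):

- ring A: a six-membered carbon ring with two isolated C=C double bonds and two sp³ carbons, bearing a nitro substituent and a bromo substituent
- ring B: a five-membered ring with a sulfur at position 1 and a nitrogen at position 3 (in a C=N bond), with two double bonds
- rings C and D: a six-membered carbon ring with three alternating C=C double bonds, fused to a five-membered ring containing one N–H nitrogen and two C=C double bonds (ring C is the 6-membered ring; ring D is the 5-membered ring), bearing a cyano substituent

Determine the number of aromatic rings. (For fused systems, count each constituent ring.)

3

Ring A has two sp³ carbons, so it is not fully conjugated — not aromatic (1,4-cyclohexadiene).
Ring B is fully conjugated (every ring atom contributes a p orbital); 2 ring double bonds (4 π electrons) plus a heteroatom lone pair (2) give 6 π electrons. 6 = 4(1)+2, so ring B is aromatic (thiazole).
Rings C and D form a fused bicyclic system (with one N–H) with 9 sp² atoms and 10 π electrons from ring double bonds plus a heteroatom lone pair. 10 = 4(2)+2, so the system is aromatic and both rings count as aromatic (indole).
Aromatic: B, C, D. Total: 3.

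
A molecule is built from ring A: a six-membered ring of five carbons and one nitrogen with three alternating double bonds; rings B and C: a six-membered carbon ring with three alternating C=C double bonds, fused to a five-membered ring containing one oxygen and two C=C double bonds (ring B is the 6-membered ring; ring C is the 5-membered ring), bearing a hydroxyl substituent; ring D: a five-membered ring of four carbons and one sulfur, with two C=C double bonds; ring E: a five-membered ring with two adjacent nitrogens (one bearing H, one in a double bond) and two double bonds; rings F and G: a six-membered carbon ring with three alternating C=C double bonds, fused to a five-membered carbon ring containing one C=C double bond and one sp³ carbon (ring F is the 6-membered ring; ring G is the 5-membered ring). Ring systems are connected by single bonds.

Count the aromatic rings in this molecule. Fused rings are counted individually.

Ring A is planar and fully conjugated; 3 ring double bonds give 6 π electrons. 6 = 4(1)+2, so ring A is aromatic (pyridine).
Rings B and C form a fused bicyclic system (with one oxygen) with 9 sp² atoms and 10 π electrons from ring double bonds plus a heteroatom lone pair. 10 = 4(2)+2, so the system is aromatic and both rings count as aromatic (benzofuran).
Ring D is planar and fully conjugated; 2 ring double bonds (4 π electrons) plus a heteroatom lone pair (2) give 6 π electrons. 6 = 4(1)+2, so ring D is aromatic (thiophene).
Ring E is fully conjugated (every ring atom contributes a p orbital); 2 ring double bonds (4 π electrons) plus a heteroatom lone pair (2) give 6 π electrons. Since 6 = 4n+2 (n=1), ring E is aromatic (pyrazole).
Ring F is fully conjugated (every ring atom contributes a p orbital); 3 ring double bonds give 6 π electrons. Since 6 = 4n+2 (n=1), ring F is aromatic (benzene ring).
Ring G has one sp³ carbon, so it is not fully conjugated — not aromatic (cyclopentene ring).
Aromatic: A, B, C, D, E, F. Total: 6.

6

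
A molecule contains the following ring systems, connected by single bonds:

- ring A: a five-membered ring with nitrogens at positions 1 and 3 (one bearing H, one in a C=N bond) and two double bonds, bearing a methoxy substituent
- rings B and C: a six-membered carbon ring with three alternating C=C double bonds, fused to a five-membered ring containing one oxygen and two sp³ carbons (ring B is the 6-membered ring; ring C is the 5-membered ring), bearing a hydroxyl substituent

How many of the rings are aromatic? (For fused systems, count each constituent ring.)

Ring A is fully conjugated (every ring atom contributes a p orbital); 2 ring double bonds (4 π electrons) plus a heteroatom lone pair (2) give 6 π electrons. 6 = 4(1)+2, so ring A is aromatic (imidazole).
Ring B has a continuous p-orbital overlap around the ring; 3 ring double bonds give 6 π electrons. 6 = 4(1)+2, so ring B is aromatic (benzene ring).
Ring C has two sp³ carbons, so it is not fully conjugated — not aromatic (oxolane ring).
Aromatic: A, B. Total: 2.

2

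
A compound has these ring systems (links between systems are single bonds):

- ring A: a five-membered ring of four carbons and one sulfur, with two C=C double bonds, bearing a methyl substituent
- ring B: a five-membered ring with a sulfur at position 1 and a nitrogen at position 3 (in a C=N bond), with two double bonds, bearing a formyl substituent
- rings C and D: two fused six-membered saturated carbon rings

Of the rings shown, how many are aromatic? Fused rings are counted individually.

Ring A is fully conjugated (every ring atom contributes a p orbital); 2 ring double bonds (4 π electrons) plus a heteroatom lone pair (2) give 6 π electrons. Since 6 = 4n+2 (n=1), ring A is aromatic (thiophene).
Ring B is planar and fully conjugated; 2 ring double bonds (4 π electrons) plus a heteroatom lone pair (2) give 6 π electrons. 6 = 4(1)+2, so ring B is aromatic (thiazole).
Ring C has only sp³ atoms, so it is not fully conjugated — not aromatic (cyclohexane ring).
Ring D has only sp³ atoms, so it is not fully conjugated — not aromatic (cyclohexane ring).
Aromatic: A, B. Total: 2.

2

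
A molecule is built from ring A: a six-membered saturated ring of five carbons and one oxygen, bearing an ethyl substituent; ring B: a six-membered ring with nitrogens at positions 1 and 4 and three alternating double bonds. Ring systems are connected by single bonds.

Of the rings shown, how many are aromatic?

Ring A has only sp³ atoms, so it is not fully conjugated — not aromatic (tetrahydropyran).
Ring B has a continuous p-orbital overlap around the ring; 3 ring double bonds give 6 π electrons. Since 6 = 4n+2 (n=1), ring B is aromatic (pyrazine).
Aromatic: B. Total: 1.

1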